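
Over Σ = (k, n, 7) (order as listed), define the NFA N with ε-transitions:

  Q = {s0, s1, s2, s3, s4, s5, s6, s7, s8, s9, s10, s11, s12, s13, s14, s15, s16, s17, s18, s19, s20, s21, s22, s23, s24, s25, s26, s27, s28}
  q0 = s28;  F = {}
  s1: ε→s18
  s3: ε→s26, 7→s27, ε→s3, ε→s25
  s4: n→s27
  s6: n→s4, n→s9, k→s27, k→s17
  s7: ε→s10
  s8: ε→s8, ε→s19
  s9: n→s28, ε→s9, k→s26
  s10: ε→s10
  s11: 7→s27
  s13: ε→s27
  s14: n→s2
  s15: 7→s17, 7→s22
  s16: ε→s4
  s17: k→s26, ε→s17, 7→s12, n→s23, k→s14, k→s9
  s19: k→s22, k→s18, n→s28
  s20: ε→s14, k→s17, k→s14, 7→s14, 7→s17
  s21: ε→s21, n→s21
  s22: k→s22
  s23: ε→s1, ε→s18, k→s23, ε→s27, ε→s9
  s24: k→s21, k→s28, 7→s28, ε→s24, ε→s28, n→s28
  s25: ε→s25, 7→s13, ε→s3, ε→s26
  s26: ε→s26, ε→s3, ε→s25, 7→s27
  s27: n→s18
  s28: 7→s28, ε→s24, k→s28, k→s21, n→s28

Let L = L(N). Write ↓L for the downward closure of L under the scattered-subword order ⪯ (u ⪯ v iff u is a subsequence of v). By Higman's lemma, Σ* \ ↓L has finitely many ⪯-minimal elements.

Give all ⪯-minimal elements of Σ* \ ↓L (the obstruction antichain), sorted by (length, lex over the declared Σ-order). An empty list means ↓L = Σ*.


|Q|=29, |F|=0, |δ|=65 (27 ε).
min D↑ (1 st, q0=0, F={0}): 0:k→0,n→0,7→0.
ε ∈ L(D↑) ⇒ ↓L = ∅.

Antichain: [ε].


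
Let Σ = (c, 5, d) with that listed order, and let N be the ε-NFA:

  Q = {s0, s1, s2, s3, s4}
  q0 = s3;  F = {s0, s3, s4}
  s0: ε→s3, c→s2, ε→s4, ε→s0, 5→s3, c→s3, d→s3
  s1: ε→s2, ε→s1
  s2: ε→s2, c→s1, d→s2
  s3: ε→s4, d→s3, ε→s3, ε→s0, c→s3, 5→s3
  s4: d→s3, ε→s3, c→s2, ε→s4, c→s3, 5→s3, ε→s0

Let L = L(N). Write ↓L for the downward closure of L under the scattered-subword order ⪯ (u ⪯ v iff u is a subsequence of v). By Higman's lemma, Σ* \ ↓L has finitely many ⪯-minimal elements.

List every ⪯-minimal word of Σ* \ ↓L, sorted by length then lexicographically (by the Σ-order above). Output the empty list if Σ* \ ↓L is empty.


|Q|=5, |F|=3, |δ|=25 (12 ε).
min D↑ (1 st, q0=0, F={}): 0:c→0,5→0,d→0 [Hopcroft].
L(D↑) = ∅; no obstructions.

Antichain: [].


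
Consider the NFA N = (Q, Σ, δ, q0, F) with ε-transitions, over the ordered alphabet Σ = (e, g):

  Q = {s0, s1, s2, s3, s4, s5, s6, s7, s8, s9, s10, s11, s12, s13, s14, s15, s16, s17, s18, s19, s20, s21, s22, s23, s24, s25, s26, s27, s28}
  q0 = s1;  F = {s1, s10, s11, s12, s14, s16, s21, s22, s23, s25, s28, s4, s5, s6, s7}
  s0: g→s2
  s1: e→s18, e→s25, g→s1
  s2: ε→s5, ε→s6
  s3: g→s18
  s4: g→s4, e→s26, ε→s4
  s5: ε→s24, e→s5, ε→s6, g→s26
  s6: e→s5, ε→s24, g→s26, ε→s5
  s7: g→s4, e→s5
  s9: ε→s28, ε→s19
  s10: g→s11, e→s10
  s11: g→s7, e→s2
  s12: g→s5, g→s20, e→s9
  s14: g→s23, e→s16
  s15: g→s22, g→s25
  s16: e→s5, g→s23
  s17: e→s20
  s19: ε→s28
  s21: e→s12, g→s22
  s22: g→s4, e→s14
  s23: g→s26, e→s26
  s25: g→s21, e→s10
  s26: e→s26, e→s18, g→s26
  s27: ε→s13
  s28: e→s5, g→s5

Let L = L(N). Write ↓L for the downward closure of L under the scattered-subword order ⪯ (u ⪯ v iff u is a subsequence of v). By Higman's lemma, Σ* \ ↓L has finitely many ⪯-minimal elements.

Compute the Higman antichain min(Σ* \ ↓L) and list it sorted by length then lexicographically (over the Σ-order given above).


A = [eegeg, egegg, eggge, egeeeg].

|Q|=29, |F|=15, |δ|=51 (11 ε).
min D↑ (15 st, q0=0, F={12}): 0:e→1,g→0 1:e→2,g→3 2:e→2,g→4 3:e→5,g→6 4:e→7,g→8 5:e→9,g→7 6:e→10,g→11 7:e→7,g→12 8:e→7,g→11 9:e→7,g→7 10:e→13,g→14 11:e→12,g→11 12:e→12,g→12 13:e→7,g→14 14:e→12,g→12.
'eegeg': N↓-sim [22, 21, 18, 11, 6, 2] end={s18,s26} rej; 5/5 single-dels accept.
'egegg': N↓-sim [22, 21, 19, 14, 7, 2] end={s18,s26} rej; 5/5 del acc.
'eggge': run [22, 21, 19, 12, 4, 2] end={s18,s26} rej; 5/5 del acc.
'egeeeg': run [22, 21, 19, 14, 10, 5, 2] end={s18,s26} rej; 6/6 deletions ∈↓L.
4 words, ⪯-incomp.


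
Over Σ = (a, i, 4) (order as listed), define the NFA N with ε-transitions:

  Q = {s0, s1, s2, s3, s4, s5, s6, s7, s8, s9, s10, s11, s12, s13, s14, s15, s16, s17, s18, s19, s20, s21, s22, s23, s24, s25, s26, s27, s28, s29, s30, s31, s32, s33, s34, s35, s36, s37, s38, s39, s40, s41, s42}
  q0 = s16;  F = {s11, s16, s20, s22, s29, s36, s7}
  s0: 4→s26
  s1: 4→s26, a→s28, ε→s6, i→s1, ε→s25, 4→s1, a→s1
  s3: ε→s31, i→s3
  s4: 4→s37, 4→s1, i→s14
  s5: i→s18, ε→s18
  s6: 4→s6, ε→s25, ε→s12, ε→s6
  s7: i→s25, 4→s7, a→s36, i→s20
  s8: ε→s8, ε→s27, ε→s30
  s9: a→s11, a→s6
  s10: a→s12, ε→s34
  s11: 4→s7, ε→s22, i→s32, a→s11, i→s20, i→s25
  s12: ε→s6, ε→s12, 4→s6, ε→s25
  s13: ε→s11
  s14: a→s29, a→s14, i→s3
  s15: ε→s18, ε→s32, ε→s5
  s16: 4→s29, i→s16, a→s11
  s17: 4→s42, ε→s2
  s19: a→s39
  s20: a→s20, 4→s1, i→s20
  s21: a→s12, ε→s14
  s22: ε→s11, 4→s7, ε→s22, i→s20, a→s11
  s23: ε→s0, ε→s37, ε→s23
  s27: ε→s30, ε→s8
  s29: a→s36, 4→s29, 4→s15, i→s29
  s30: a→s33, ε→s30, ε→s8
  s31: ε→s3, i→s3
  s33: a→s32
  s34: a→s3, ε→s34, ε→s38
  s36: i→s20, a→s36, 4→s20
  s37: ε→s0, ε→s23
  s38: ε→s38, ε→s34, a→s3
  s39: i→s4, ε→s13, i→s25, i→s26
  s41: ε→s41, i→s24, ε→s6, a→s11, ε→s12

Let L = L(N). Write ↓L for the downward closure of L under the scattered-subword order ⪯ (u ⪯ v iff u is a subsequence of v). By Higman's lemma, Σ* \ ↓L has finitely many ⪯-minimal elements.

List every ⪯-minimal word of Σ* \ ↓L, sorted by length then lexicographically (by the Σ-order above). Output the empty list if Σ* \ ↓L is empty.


|Q|=43, |F|=7, |δ|=98 (41 ε).
min D↑ (7 st, q0=0, F={6}): 0:a→1,i→0,4→2 1:a→1,i→3,4→4 2:a→5,i→2,4→2 3:a→3,i→3,4→6 4:a→5,i→3,4→4 5:a→5,i→3,4→3 6:a→6,i→6,4→6 [Hopcroft].
'ai4': run [17, 12, 8, 6] end={s1,s12,s25,s26,s28,s6} — reject; 3/3 deletions ∈↓L.
'4a44': |S_i|=[17, 14, 8, 7, 6] end={s1,s12,s25,s26,s28,s6} rej; 4/4 deletions ∈↓L.
2 obstructions.

Antichain: [ai4, 4a44].


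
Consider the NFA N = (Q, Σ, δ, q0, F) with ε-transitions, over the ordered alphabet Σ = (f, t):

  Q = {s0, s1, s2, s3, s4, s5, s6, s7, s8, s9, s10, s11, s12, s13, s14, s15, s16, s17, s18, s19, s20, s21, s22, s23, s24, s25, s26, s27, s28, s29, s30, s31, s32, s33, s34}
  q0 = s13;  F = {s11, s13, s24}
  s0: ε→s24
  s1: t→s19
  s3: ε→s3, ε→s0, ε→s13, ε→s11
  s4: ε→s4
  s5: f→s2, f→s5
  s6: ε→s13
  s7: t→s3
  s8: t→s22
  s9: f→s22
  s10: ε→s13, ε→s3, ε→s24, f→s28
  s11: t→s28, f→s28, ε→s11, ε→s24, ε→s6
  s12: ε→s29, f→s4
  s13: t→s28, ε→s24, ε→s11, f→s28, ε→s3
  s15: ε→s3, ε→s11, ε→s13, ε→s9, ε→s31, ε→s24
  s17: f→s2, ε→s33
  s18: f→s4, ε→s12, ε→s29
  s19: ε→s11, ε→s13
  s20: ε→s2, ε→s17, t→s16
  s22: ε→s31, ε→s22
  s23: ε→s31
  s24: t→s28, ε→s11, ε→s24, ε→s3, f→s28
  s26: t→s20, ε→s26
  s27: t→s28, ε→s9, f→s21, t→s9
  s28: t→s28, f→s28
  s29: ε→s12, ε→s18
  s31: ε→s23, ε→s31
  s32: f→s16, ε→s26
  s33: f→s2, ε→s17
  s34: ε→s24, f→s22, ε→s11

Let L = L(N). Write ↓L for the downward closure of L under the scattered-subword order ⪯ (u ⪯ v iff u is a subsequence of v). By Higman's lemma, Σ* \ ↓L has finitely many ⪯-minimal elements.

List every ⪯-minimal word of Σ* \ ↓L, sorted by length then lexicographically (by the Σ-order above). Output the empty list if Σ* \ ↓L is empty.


|Q|=35, |F|=3, |δ|=72 (46 ε).
min D↑ (2 st, q0=0, F={1}): 0:f→1,t→1 1:f→1,t→1.
'f': |S_i|=[7, 1] end={s28} rej; 1/1 del acc.
't': |S_i|=[7, 1] end={s28} rej; 1/1 deletions ∈↓L.
2 words, ⪯-incomp.

Antichain: [f, t].


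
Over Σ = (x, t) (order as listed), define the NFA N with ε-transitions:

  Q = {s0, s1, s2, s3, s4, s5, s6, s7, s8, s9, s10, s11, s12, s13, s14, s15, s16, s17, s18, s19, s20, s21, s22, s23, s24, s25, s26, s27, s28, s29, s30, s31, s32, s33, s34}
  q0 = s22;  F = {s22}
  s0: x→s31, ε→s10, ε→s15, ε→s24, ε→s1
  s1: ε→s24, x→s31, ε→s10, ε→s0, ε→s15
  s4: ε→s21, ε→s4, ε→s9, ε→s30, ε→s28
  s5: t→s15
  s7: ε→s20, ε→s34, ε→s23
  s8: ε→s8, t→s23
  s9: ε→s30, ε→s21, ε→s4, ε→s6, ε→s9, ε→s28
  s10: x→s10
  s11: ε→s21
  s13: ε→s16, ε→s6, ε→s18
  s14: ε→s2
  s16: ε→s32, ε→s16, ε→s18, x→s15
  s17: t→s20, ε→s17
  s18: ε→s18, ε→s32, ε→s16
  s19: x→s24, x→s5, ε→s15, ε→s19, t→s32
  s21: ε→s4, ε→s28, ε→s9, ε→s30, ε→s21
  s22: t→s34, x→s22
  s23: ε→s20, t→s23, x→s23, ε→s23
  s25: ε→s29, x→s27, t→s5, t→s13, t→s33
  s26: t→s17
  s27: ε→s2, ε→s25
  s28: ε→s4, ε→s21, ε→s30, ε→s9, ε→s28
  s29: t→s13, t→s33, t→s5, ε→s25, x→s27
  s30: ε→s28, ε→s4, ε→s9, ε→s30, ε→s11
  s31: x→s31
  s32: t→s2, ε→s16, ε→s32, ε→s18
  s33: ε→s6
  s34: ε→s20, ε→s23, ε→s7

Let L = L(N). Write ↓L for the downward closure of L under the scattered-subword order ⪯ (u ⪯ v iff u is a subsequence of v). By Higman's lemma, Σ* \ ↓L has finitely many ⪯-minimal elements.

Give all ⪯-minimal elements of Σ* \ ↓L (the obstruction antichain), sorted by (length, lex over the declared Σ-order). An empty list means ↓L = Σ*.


A = [t].

|Q|=35, |F|=1, |δ|=90 (65 ε).
min D↑ (2 st, q0=0, F={1}): 0:x→0,t→1 1:x→1,t→1 (ε-aug+det+¬).
't': run [5, 4] end={s20,s23,s34,s7} rej; 1/1 del acc.
1 words, ⪯-incomp.


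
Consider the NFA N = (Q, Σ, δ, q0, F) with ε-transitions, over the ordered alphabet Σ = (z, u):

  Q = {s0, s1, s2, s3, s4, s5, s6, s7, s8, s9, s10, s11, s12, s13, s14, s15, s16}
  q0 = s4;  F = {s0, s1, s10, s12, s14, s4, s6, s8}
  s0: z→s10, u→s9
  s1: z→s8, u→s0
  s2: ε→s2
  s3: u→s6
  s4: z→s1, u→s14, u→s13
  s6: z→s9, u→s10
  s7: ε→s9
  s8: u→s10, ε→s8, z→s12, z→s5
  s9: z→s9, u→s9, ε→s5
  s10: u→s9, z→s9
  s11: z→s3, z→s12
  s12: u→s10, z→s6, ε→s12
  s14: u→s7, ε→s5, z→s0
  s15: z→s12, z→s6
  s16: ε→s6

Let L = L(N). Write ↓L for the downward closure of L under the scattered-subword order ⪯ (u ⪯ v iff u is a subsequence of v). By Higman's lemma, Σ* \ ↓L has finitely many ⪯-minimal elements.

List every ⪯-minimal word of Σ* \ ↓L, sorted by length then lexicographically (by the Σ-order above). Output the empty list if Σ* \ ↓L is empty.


A = [uu, zzuz, zuzz, uzzz, zzzzz].

|Q|=17, |F|=8, |δ|=32 (7 ε).
min D↑ (9 st, q0=0, F={5}): 0:z→1,u→2 1:z→3,u→4 2:z→4,u→5 3:z→6,u→7 4:z→7,u→5 5:z→5,u→5 6:z→8,u→7 7:z→5,u→5 8:z→5,u→7 (ε-aug+det+¬).
'uu': N↓-sim [12, 7, 3] end={s5,s7,s9} ∉↓L; 2/2 single-dels accept.
'zzuz': |S_i|=[12, 8, 6, 3, 2] end={s5,s9} ∉↓L; 4/4 single-dels accept.
'zuzz': |S_i|=[12, 8, 4, 3, 2] end={s5,s9} rej; 4/4 del acc.
'uzzz': run [12, 7, 4, 3, 2] end={s5,s9} rej; 4/4 single-dels accept.
'zzzzz': N↓-sim [12, 8, 6, 5, 4, 2] end={s5,s9} ∉↓L; 5/5 del acc.
5 words, ⪯-incomp.


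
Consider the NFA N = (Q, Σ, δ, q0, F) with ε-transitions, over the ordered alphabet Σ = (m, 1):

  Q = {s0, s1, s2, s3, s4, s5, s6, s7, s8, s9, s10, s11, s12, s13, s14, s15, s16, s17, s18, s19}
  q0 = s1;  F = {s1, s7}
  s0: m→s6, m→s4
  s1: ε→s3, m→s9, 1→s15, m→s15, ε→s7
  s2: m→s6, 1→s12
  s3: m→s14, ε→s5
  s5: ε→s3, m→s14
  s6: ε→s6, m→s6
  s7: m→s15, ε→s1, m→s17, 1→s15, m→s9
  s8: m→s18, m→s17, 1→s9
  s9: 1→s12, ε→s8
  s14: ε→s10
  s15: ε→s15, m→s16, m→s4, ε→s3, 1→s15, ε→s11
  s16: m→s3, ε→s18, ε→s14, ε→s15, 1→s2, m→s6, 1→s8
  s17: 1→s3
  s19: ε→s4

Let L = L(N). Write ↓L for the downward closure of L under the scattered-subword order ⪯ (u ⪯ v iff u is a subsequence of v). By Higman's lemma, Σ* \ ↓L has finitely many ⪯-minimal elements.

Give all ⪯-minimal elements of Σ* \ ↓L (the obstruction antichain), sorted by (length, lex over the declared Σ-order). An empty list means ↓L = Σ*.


min(Σ*\↓L) = [m, 1].

|Q|=20, |F|=2, |δ|=41 (15 ε).
min D↑ (2 st, q0=0, F={1}): 0:m→1,1→1 1:m→1,1→1.
'm': run [17, 15] end={s10,s11,s12,s14,s15,s16,s17,s18,s2,s3,s4,s5,…} ∉↓L; 1/1 del acc.
'1': run [17, 15] end={s10,s11,s12,s14,s15,s16,s17,s18,s2,s3,s4,s5,…} — reject; 1/1 single-dels accept.
2 obstructions.


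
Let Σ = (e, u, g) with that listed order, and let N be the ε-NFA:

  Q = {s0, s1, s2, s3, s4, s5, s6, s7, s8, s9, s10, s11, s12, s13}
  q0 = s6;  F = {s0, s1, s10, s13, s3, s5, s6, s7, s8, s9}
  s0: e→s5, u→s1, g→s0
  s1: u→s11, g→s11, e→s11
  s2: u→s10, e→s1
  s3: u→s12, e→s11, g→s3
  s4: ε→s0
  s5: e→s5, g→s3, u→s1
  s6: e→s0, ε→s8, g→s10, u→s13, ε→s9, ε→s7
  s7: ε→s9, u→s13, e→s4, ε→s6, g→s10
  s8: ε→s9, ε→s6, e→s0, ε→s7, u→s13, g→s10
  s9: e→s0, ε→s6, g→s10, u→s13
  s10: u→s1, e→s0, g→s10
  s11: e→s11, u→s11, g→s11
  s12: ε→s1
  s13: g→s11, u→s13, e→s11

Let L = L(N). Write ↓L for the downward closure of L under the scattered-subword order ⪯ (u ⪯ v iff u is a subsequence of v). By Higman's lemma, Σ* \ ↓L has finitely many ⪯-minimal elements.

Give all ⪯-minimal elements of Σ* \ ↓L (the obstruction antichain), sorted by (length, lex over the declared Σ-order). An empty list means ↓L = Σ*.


A = [ue, ug, euu, guu, eege].

|Q|=14, |F|=10, |δ|=46 (11 ε).
min D↑ (8 st, q0=0, F={6}): 0:e→1,u→2,g→3 1:e→4,u→5,g→1 2:e→6,u→2,g→6 3:e→1,u→5,g→3 4:e→4,u→5,g→7 5:e→6,u→6,g→6 6:e→6,u→6,g→6 7:e→6,u→5,g→7 [Hopcroft].
'ue': run [13, 4, 1] end={s11} rej; 2/2 deletions ∈↓L.
'ug': run [13, 4, 1] end={s11} rej; 2/2 single-dels accept.
'euu': run [13, 7, 3, 1] end={s11} ∉↓L; 3/3 del acc.
'guu': N↓-sim [13, 7, 3, 1] end={s11} ∉↓L; 3/3 single-dels accept.
'eege': run [13, 7, 5, 4, 1] end={s11} — reject; 4/4 deletions ∈↓L.
5 minimals (antichain).


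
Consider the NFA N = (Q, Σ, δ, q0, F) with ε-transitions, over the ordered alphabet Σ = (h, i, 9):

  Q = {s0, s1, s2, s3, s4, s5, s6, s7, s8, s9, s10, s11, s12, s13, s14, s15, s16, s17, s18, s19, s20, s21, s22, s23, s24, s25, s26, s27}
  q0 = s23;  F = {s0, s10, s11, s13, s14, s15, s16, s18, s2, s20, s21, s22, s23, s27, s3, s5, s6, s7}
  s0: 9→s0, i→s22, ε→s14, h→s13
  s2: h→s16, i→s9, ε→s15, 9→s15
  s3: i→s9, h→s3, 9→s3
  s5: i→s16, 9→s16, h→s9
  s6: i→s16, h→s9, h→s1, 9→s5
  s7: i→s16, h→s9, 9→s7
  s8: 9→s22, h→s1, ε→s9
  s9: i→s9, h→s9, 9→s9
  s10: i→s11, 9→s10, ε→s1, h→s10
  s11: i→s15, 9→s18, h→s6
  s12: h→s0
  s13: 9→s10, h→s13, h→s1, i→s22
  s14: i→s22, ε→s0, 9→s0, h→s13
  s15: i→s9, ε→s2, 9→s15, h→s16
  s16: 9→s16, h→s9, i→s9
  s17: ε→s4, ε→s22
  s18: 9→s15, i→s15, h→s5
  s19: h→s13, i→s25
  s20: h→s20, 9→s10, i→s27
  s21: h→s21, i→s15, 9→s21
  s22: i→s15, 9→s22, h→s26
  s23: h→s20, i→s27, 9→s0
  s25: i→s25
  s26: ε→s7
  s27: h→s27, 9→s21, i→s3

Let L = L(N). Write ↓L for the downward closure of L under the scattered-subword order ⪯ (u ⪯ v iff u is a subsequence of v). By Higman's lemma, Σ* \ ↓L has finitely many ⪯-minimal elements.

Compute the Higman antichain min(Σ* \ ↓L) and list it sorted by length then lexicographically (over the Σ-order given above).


|Q|=28, |F|=18, |δ|=74 (9 ε).
min D↑ (17 st, q0=0, F={10}): 0:h→1,i→2,9→3 1:h→1,i→2,9→4 2:h→2,i→5,9→6 3:h→7,i→8,9→3 4:h→4,i→9,9→4 5:h→5,i→10,9→5 6:h→6,i→11,9→6 7:h→7,i→8,9→4 8:h→12,i→11,9→8 9:h→13,i→11,9→14 10:h→10,i→10,9→10 11:h→15,i→10,9→11 12:h→10,i→15,9→12 13:h→10,i→15,9→16 14:h→16,i→11,9→11 15:h→10,i→10,9→15 16:h→10,i→15,9→15.
'iii': run [21, 15, 5, 1] end={s9} — reject; 3/3 del acc.
'9ihh': run [21, 18, 12, 7, 2] end={s1,s9} ∉↓L; 4/4 del acc.
'h9i99i': |S_i|=[21, 18, 15, 9, 6, 4, 1] end={s9} rej; 6/6 deletions ∈↓L.
3 minimals (antichain).

A = [iii, 9ihh, h9i99i].


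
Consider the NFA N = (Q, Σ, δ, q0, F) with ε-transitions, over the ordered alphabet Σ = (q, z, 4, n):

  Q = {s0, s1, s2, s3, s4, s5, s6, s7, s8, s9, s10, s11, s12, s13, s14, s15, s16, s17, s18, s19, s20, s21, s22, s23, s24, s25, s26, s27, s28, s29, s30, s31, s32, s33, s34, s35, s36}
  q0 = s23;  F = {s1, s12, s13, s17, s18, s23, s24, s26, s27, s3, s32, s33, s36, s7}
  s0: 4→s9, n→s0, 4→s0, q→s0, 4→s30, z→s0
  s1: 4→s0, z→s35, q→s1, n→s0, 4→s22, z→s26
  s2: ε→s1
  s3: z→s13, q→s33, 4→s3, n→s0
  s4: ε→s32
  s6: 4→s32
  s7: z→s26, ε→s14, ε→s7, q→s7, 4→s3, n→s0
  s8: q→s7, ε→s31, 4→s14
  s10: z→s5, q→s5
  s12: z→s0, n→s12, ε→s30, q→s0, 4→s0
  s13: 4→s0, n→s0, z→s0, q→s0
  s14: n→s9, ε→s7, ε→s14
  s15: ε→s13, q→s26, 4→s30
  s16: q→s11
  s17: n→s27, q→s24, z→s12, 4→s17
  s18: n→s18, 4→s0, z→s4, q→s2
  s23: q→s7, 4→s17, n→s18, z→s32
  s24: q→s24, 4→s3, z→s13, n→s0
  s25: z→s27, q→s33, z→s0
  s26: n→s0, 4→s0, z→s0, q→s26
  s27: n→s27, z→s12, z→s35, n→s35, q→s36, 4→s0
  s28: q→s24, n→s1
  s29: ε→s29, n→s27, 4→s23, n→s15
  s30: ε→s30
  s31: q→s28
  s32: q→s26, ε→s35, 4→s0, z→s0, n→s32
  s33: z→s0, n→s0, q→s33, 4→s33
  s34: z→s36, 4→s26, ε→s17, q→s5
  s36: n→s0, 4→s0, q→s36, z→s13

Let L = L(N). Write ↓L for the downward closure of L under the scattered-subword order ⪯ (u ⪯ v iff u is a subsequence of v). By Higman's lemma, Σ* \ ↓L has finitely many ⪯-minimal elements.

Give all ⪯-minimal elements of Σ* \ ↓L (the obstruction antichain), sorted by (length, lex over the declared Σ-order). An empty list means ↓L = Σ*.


A = [qn, zz, z4, n4, 4zq, q4qz].

|Q|=37, |F|=14, |δ|=100 (13 ε).
min D↑ (15 st, q0=0, F={7}): 0:q→1,z→2,4→3,n→4 1:q→1,z→5,4→6,n→7 2:q→5,z→7,4→7,n→2 3:q→8,z→9,4→3,n→10 4:q→11,z→2,4→7,n→4 5:q→5,z→7,4→7,n→7 6:q→12,z→13,4→6,n→7 7:q→7,z→7,4→7,n→7 8:q→8,z→13,4→6,n→7 9:q→7,z→7,4→7,n→9 10:q→14,z→9,4→7,n→10 11:q→11,z→5,4→7,n→7 12:q→12,z→7,4→12,n→7 13:q→7,z→7,4→7,n→7 14:q→14,z→13,4→7,n→7.
'qn': |S_i|=[22, 15, 3] end={s0,s30,s9} rej; 2/2 single-dels accept.
'zz': N↓-sim [22, 9, 3] end={s0,s30,s9} rej; 2/2 single-dels accept.
'z4': |S_i|=[22, 9, 3] end={s0,s30,s9} — reject; 2/2 del acc.
'n4': N↓-sim [22, 15, 4] end={s0,s22,s30,s9} ∉↓L; 2/2 del acc.
'4zq': N↓-sim [22, 13, 6, 3] end={s0,s30,s9} ∉↓L; 3/3 del acc.
'q4qz': run [22, 15, 7, 4, 3] end={s0,s30,s9} — reject; 4/4 single-dels accept.
6 obstructions.


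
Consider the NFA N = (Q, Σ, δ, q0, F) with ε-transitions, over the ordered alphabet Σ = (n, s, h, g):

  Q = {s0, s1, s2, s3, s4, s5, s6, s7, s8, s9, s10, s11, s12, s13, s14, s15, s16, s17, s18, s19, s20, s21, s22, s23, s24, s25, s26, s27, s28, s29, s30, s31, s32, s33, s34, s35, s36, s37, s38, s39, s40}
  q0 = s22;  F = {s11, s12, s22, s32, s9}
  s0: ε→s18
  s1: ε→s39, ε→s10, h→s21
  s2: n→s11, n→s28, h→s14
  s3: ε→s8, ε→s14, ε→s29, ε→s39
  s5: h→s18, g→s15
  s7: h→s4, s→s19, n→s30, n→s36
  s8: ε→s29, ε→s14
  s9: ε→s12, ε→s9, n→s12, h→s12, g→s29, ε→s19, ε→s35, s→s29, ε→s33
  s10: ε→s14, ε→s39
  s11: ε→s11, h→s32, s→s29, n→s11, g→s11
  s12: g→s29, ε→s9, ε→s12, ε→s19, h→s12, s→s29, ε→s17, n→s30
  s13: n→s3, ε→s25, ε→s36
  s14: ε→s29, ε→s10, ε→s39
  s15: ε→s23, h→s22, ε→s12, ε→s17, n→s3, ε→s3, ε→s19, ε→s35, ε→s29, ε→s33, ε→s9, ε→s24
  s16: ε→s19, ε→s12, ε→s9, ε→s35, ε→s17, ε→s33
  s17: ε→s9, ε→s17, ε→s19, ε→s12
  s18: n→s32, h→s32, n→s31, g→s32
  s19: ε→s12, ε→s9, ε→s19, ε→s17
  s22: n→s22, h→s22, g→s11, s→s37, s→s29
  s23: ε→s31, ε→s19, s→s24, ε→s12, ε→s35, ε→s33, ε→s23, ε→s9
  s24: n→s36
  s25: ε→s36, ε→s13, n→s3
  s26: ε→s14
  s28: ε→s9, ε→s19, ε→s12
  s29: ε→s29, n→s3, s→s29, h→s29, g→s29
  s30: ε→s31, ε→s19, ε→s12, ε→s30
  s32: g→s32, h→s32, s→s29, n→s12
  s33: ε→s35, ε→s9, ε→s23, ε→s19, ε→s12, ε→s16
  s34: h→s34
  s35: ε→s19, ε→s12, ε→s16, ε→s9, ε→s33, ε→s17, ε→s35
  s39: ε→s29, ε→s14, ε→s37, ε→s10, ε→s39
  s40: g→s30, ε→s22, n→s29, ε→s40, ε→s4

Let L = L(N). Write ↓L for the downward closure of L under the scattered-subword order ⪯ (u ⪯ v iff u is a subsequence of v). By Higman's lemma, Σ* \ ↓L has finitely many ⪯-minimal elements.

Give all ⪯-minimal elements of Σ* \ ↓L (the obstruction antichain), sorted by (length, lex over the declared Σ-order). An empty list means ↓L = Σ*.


|Q|=41, |F|=5, |δ|=137 (89 ε).
min D↑ (5 st, q0=0, F={1}): 0:n→0,s→1,h→0,g→2 1:n→1,s→1,h→1,g→1 2:n→2,s→1,h→3,g→2 3:n→4,s→1,h→3,g→3 4:n→4,s→1,h→4,g→1.
's': N↓-sim [22, 9] end={s10,s14,s24,s29,s3,s36,s37,s39,s8} ∉↓L; 1/1 deletions ∈↓L.
'ghng': |S_i|=[22, 21, 20, 19, 7] end={s10,s14,s29,s3,s37,s39,s8} — reject; 4/4 del acc.
2 words, ⪯-incomp.

min(Σ*\↓L) = [s, ghng].


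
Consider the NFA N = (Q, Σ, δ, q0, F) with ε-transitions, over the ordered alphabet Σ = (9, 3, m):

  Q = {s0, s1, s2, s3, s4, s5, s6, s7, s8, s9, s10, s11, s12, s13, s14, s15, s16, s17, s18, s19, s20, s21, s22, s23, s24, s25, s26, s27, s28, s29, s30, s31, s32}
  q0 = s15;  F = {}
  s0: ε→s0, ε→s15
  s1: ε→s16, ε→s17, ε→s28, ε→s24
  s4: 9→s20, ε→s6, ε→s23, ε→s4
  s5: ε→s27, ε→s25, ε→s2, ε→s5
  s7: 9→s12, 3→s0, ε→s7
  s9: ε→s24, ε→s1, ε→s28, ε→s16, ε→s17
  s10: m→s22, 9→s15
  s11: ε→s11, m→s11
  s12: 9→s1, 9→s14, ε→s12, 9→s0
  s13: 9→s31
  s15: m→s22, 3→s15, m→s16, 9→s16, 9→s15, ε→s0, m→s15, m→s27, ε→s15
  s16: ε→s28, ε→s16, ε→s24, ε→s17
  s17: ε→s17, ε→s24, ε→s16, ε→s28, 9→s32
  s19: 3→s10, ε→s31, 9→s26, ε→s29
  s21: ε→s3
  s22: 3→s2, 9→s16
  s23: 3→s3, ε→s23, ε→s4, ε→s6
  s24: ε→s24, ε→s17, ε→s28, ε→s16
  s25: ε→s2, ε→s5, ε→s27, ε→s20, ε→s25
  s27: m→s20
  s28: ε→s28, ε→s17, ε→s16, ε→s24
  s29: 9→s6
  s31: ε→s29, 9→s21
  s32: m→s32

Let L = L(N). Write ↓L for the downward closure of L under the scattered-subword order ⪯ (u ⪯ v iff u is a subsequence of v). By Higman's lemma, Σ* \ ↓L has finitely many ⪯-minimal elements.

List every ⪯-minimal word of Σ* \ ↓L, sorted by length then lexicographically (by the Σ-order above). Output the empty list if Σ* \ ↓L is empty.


|Q|=33, |F|=0, |δ|=78 (51 ε).
min D↑ (1 st, q0=0, F={0}): 0:9→0,3→0,m→0.
ε ∈ L(D↑) — L = ∅.

min(Σ*\↓L) = [ε].


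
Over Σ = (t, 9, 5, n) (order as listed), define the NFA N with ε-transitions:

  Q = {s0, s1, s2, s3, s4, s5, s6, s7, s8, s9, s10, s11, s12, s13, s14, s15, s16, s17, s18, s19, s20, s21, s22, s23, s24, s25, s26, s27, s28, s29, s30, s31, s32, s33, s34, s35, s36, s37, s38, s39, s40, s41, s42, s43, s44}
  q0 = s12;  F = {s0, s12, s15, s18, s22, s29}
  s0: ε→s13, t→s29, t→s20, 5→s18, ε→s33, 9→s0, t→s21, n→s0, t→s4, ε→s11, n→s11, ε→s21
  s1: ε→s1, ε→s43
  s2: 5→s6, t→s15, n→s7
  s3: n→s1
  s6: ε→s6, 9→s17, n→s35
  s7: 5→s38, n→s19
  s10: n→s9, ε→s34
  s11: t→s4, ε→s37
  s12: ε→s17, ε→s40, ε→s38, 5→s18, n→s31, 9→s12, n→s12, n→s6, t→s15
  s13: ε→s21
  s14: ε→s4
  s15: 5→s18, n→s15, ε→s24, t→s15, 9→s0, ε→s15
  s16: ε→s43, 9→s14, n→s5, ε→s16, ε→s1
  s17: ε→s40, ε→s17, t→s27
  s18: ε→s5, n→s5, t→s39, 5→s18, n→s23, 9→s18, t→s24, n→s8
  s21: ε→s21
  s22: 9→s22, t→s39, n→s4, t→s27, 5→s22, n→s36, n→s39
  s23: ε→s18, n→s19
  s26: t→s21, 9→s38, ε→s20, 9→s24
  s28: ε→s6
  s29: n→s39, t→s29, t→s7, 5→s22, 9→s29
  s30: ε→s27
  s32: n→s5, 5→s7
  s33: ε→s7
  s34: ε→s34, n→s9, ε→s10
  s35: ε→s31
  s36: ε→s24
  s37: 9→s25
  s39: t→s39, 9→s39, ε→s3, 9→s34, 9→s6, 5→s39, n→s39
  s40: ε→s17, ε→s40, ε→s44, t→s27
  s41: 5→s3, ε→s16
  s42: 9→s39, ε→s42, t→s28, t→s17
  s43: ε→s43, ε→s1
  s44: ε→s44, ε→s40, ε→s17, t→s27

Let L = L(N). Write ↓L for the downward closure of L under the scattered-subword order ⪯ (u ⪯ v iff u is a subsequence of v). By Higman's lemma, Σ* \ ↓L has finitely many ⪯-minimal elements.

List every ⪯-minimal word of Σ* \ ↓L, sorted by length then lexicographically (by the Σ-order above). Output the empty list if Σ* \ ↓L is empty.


A = [5t, t9tn].

|Q|=45, |F|=6, |δ|=113 (43 ε).
min D↑ (7 st, q0=0, F={4}): 0:t→1,9→0,5→2,n→0 1:t→1,9→3,5→2,n→1 2:t→4,9→2,5→2,n→2 3:t→5,9→3,5→2,n→3 4:t→4,9→4,5→4,n→4 5:t→5,9→5,5→6,n→4 6:t→4,9→6,5→6,n→4 [Hopcroft].
'5t': |S_i|=[36, 24, 15] end={s1,s10,s17,s24,s27,s3,s31,s34,s35,s39,s40,s43,…} rej; 2/2 single-dels accept.
't9tn': run [36, 35, 34, 24, 18] end={s1,s10,s17,s19,s24,s27,s3,s31,s34,s35,s36,s39,…} rej; 4/4 single-dels accept.
2 words, ⪯-incomp.


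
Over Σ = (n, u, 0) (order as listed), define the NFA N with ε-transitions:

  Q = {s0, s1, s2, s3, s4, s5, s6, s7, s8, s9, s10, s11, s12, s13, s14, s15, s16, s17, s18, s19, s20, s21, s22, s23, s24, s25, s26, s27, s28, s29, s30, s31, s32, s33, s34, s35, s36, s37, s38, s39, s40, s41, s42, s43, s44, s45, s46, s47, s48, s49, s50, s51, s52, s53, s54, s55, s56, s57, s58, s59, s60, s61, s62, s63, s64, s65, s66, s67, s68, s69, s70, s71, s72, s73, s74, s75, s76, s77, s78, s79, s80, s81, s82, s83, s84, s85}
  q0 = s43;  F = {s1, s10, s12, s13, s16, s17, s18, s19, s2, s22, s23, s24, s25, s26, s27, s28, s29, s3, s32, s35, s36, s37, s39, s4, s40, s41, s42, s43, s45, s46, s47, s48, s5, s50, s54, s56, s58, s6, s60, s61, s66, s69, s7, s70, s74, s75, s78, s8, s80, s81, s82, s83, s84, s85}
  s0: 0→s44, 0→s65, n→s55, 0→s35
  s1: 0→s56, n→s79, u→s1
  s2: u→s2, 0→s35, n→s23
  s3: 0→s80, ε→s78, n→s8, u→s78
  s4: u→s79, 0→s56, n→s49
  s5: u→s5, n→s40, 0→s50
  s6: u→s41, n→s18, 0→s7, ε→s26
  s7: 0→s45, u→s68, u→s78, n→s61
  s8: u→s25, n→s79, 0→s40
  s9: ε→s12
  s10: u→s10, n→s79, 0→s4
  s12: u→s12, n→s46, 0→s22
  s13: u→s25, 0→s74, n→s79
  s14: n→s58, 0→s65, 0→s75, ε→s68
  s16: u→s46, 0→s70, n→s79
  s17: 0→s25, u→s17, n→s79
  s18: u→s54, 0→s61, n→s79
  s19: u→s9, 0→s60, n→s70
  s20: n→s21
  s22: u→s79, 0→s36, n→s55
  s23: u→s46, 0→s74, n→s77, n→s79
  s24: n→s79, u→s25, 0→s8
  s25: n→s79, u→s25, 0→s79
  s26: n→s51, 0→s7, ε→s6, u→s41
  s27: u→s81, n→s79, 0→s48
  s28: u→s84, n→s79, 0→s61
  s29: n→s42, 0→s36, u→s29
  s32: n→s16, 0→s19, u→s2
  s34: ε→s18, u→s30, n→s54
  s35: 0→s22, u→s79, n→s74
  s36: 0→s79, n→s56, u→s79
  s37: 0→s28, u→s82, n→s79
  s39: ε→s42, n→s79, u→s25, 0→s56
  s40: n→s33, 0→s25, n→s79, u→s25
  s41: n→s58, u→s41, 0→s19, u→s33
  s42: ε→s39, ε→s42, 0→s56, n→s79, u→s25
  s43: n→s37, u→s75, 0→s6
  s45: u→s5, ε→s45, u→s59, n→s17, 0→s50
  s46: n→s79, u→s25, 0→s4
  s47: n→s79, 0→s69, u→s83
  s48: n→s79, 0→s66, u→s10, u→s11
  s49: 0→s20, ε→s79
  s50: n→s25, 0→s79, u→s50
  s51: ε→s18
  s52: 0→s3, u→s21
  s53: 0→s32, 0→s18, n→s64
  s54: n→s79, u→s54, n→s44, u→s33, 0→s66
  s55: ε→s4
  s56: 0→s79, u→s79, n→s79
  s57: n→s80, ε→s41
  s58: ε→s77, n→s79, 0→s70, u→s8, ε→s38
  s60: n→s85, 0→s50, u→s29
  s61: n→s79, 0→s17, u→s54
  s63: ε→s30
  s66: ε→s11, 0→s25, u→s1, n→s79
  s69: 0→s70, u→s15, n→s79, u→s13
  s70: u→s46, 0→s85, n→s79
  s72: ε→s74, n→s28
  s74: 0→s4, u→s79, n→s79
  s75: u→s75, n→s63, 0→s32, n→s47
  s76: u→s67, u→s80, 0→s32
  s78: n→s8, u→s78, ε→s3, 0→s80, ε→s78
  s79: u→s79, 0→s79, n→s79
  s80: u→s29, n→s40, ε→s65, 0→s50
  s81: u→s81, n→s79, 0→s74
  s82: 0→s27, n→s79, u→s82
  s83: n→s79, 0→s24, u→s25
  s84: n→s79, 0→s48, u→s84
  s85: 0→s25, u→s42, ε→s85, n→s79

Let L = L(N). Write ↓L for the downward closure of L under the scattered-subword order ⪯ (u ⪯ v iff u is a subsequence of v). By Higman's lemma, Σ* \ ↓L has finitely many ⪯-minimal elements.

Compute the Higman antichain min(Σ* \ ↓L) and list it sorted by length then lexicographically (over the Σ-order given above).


min(Σ*\↓L) = [nn, unuu0, u0u0u, 00000, 0nu000, 00unu0].

|Q|=86, |F|=54, |δ|=219 (23 ε).
min D↑ (52 st, q0=0, F={4}): 0:n→1,u→2,0→3 1:n→4,u→5,0→6 2:n→7,u→2,0→8 3:n→9,u→10,0→11 4:n→4,u→4,0→4 5:n→4,u→5,0→12 6:n→4,u→13,0→14 7:n→4,u→15,0→16 8:n→17,u→18,0→19 9:n→4,u→20,0→14 10:n→21,u→10,0→19 11:n→14,u→22,0→23 12:n→4,u→24,0→25 13:n→4,u→13,0→25 14:n→4,u→20,0→26 15:n→4,u→27,0→28 16:n→4,u→29,0→30 17:n→4,u→31,0→30 18:n→32,u→18,0→33 19:n→30,u→34,0→35 20:n→4,u→20,0→36 21:n→4,u→37,0→30 22:n→37,u→22,0→38 23:n→26,u→39,0→40 24:n→4,u→24,0→41 25:n→4,u→42,0→36 26:n→4,u→26,0→27 27:n→4,u→27,0→4 28:n→4,u→27,0→37 29:n→4,u→27,0→41 30:n→4,u→31,0→43 31:n→4,u→27,0→44 32:n→4,u→31,0→41 33:n→41,u→4,0→45 34:n→31,u→34,0→45 35:n→43,u→46,0→40 36:n→4,u→47,0→27 37:n→4,u→27,0→48 38:n→48,u→46,0→40 39:n→48,u→39,0→40 40:n→27,u→40,0→4 41:n→4,u→4,0→44 42:n→4,u→42,0→44 43:n→4,u→49,0→27 44:n→4,u→4,0→50 45:n→44,u→4,0→51 46:n→49,u→46,0→51 47:n→4,u→47,0→50 48:n→4,u→27,0→27 49:n→4,u→27,0→50 50:n→4,u→4,0→4 51:n→50,u→4,0→4.
'nn': |S_i|=[72, 47, 7] end={s20,s21,s33,s44,s49,s77,s79} — reject; 2/2 del acc.
'unuu0': N↓-sim [72, 62, 31, 18, 2, 1] end={s79} rej; 5/5 del acc.
'u0u0u': N↓-sim [72, 62, 44, 28, 11, 1] end={s79} — reject; 5/5 del acc.
'00000': N↓-sim [72, 64, 44, 27, 7, 1] end={s79} — reject; 5/5 del acc.
'0nu000': |S_i|=[72, 64, 31, 19, 12, 5, 1] end={s79} — reject; 6/6 single-dels accept.
'00unu0': N↓-sim [72, 64, 44, 34, 15, 2, 1] end={s79} — reject; 6/6 del acc.
6 minimals (antichain).


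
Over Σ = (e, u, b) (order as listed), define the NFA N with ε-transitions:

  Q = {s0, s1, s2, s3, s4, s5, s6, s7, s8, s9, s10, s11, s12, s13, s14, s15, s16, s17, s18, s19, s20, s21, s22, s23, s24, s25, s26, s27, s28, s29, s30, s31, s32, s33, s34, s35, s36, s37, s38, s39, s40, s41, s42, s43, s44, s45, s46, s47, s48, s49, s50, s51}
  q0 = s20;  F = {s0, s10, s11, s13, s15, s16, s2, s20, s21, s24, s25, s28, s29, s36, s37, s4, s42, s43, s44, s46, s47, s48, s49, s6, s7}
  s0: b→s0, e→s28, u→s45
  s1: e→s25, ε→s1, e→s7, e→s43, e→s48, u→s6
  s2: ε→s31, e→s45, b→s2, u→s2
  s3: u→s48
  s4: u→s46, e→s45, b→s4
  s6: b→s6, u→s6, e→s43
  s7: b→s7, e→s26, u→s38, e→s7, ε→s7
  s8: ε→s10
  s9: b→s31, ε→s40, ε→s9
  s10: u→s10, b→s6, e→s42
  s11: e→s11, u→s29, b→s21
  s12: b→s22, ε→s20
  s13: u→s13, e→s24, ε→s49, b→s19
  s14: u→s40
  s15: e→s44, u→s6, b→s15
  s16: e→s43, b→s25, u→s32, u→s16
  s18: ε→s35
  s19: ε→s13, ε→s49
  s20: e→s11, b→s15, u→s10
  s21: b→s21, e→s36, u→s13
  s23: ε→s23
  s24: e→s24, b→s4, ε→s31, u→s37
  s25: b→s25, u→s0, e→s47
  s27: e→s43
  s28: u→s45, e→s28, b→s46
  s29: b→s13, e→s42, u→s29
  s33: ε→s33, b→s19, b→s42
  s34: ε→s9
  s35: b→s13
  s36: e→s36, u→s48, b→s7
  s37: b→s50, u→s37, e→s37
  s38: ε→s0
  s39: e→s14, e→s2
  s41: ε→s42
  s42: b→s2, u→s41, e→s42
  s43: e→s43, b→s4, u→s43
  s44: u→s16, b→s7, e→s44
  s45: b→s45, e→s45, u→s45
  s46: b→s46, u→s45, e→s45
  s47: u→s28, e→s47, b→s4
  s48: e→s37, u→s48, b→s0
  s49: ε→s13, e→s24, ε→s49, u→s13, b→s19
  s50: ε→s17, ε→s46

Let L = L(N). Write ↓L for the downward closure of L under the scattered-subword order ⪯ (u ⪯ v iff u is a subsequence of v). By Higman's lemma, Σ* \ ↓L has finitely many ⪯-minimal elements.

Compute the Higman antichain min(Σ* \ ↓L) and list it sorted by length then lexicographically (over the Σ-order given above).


min(Σ*\↓L) = [uebe, bebuu, ebeubu].

|Q|=52, |F|=25, |δ|=116 (21 ε).
min D↑ (25 st, q0=0, F={17}): 0:e→1,u→2,b→3 1:e→1,u→4,b→5 2:e→6,u→2,b→7 3:e→8,u→7,b→3 4:e→6,u→4,b→9 5:e→10,u→9,b→5 6:e→6,u→6,b→11 7:e→12,u→7,b→7 8:e→8,u→13,b→14 9:e→15,u→9,b→9 10:e→10,u→16,b→14 11:e→17,u→11,b→11 12:e→12,u→12,b→18 13:e→12,u→13,b→19 14:e→14,u→20,b→14 15:e→15,u→21,b→18 16:e→21,u→16,b→20 17:e→17,u→17,b→17 18:e→17,u→22,b→18 19:e→23,u→20,b→19 20:e→24,u→17,b→20 21:e→21,u→21,b→22 22:e→17,u→17,b→22 23:e→23,u→24,b→18 24:e→24,u→17,b→22 [Hopcroft].
'uebe': run [34, 26, 14, 7, 1] end={s45} rej; 4/4 deletions ∈↓L.
'bebuu': |S_i|=[34, 28, 21, 12, 5, 1] end={s45} rej; 5/5 del acc.
'ebeubu': N↓-sim [34, 30, 22, 16, 9, 6, 1] end={s45} ∉↓L; 6/6 deletions ∈↓L.
3 minimals (antichain).


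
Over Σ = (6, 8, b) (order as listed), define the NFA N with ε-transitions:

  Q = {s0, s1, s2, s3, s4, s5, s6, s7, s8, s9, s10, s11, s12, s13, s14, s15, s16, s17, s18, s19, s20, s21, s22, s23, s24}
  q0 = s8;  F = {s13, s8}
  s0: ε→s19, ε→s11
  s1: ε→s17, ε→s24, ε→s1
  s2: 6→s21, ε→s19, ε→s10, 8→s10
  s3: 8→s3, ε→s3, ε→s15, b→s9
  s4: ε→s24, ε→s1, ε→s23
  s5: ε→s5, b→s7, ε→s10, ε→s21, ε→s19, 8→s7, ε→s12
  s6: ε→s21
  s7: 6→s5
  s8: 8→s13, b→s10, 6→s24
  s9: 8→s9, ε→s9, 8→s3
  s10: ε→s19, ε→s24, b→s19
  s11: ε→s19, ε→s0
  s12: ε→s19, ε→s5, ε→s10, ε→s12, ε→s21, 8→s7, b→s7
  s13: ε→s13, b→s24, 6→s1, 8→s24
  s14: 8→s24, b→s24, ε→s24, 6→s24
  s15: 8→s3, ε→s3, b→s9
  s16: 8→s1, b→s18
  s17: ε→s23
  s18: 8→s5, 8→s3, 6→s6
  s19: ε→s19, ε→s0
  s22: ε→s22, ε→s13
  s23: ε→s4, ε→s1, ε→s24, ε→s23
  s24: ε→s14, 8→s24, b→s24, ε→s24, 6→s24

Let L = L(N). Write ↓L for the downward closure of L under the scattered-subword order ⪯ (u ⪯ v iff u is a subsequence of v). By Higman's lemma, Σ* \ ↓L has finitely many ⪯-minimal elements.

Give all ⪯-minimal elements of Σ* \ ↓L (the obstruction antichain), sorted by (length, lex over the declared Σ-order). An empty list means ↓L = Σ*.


|Q|=25, |F|=2, |δ|=73 (42 ε).
min D↑ (3 st, q0=0, F={1}): 0:6→1,8→2,b→1 1:6→1,8→1,b→1 2:6→1,8→1,b→1 [Hopcroft].
'6': |S_i|=[12, 6] end={s1,s14,s17,s23,s24,s4} rej; 1/1 del acc.
'b': |S_i|=[12, 6] end={s0,s10,s11,s14,s19,s24} — reject; 1/1 single-dels accept.
'88': |S_i|=[12, 7, 2] end={s14,s24} rej; 2/2 deletions ∈↓L.
3 words, ⪯-incomp.

A = [6, b, 88].


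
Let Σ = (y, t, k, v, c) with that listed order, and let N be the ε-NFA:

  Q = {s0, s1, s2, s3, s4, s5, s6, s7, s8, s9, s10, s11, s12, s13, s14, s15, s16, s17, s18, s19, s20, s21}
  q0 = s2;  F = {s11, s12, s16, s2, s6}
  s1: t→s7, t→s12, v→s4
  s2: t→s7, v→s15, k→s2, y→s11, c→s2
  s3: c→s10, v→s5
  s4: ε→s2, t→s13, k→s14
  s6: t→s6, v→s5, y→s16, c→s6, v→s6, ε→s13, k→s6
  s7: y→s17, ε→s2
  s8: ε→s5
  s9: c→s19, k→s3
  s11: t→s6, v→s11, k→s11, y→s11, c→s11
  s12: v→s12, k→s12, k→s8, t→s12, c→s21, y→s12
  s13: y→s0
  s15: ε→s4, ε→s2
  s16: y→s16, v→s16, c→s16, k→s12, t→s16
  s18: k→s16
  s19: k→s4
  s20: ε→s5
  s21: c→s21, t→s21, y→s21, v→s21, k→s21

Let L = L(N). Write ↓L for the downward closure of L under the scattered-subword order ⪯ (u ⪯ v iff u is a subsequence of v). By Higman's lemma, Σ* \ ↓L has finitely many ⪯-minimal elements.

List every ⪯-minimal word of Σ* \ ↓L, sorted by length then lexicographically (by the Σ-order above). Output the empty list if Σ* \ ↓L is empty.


|Q|=22, |F|=5, |δ|=52 (7 ε).
min D↑ (6 st, q0=0, F={5}): 0:y→1,t→0,k→0,v→0,c→0 1:y→1,t→2,k→1,v→1,c→1 2:y→3,t→2,k→2,v→2,c→2 3:y→3,t→3,k→4,v→3,c→3 4:y→4,t→4,k→4,v→4,c→5 5:y→5,t→5,k→5,v→5,c→5 [Hopcroft].
'ytykc': run [15, 10, 8, 6, 4, 1] end={s21} rej; 5/5 deletions ∈↓L.
1 words, ⪯-incomp.

min(Σ*\↓L) = [ytykc].


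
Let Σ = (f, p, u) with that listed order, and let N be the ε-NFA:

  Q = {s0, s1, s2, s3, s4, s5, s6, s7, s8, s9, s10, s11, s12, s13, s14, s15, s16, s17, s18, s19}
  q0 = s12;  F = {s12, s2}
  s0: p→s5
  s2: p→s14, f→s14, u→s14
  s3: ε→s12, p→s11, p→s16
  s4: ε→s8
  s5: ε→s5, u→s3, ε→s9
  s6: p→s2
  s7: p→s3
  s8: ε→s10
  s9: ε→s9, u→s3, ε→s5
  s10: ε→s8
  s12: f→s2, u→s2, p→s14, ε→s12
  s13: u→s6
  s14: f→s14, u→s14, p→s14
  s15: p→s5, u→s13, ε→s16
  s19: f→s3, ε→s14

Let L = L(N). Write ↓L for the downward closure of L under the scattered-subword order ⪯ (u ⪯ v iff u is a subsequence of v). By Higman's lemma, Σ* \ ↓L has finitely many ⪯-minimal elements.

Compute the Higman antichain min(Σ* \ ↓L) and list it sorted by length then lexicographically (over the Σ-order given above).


A = [p, ff, fu, uf, uu].

|Q|=20, |F|=2, |δ|=31 (11 ε).
min D↑ (3 st, q0=0, F={2}): 0:f→1,p→2,u→1 1:f→2,p→2,u→2 2:f→2,p→2,u→2 (ε-aug+det+¬).
'p': N↓-sim [3, 1] end={s14} rej; 1/1 single-dels accept.
'ff': N↓-sim [3, 2, 1] end={s14} ∉↓L; 2/2 single-dels accept.
'fu': run [3, 2, 1] end={s14} — reject; 2/2 del acc.
'uf': |S_i|=[3, 2, 1] end={s14} — reject; 2/2 single-dels accept.
'uu': |S_i|=[3, 2, 1] end={s14} — reject; 2/2 single-dels accept.
5 minimals (antichain).


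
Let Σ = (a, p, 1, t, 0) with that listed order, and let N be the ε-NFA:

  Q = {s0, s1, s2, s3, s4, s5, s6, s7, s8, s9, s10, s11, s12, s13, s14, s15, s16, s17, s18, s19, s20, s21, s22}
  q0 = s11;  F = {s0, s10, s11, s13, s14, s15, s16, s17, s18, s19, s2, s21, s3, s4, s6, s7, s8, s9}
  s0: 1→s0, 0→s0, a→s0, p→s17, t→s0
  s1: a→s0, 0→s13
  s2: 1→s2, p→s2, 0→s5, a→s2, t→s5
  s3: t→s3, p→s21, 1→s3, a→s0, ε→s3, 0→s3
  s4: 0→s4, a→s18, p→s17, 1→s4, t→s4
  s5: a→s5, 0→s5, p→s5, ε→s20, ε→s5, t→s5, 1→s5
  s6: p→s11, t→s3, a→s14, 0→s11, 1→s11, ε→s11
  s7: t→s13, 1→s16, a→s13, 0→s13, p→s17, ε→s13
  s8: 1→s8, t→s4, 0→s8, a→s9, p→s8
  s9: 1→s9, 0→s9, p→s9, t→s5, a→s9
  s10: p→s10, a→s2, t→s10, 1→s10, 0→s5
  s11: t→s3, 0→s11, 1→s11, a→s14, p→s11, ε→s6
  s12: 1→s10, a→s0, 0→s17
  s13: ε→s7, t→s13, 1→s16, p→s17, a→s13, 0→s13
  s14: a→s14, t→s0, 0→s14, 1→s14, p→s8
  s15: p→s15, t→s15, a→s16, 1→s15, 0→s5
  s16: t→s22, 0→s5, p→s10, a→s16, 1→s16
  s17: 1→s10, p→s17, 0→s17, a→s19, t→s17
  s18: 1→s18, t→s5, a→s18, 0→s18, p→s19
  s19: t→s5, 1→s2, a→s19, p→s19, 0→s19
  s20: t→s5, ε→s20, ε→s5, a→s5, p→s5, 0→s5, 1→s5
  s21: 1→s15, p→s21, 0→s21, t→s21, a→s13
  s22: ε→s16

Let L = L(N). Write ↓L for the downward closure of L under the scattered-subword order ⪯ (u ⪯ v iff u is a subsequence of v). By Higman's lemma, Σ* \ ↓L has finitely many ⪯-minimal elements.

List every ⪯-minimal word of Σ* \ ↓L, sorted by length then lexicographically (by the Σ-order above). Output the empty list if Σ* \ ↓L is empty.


|Q|=23, |F|=18, |δ|=115 (10 ε).
min D↑ (17 st, q0=0, F={11}): 0:a→1,p→0,1→0,t→2,0→0 1:a→1,p→3,1→1,t→4,0→1 2:a→4,p→5,1→2,t→2,0→2 3:a→6,p→3,1→3,t→7,0→3 4:a→4,p→8,1→4,t→4,0→4 5:a→9,p→5,1→10,t→5,0→5 6:a→6,p→6,1→6,t→11,0→6 7:a→12,p→8,1→7,t→7,0→7 8:a→13,p→8,1→14,t→8,0→8 9:a→9,p→8,1→15,t→9,0→9 10:a→15,p→10,1→10,t→10,0→11 11:a→11,p→11,1→11,t→11,0→11 12:a→12,p→13,1→12,t→11,0→12 13:a→13,p→13,1→16,t→11,0→13 14:a→16,p→14,1→14,t→14,0→11 15:a→15,p→14,1→15,t→15,0→11 16:a→16,p→16,1→16,t→11,0→11 [Hopcroft].
'apat': run [21, 16, 10, 6, 2] end={s20,s5} — reject; 4/4 single-dels accept.
'tp10': |S_i|=[21, 16, 12, 7, 2] end={s20,s5} ∉↓L; 4/4 single-dels accept.
2 words, ⪯-incomp.

min(Σ*\↓L) = [apat, tp10].
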